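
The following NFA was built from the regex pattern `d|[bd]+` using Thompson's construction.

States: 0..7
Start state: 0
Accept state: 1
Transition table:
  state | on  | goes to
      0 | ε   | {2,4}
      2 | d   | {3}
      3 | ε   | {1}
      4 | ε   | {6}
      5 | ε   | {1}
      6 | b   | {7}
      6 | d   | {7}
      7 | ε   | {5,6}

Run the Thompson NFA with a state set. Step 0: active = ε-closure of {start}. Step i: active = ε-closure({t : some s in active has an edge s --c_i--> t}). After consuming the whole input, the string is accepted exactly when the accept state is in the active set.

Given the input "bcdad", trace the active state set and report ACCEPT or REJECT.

S₀ = ε-closure({0}) = {0,2,4,6}
'b' @ 1: {1,5,6,7}  (accept∈set)
'c' @ 2: {}  — no active states
rest 'dad' ignored (set empty)
after full input: {}  (accept=1 not in)

Answer: REJECT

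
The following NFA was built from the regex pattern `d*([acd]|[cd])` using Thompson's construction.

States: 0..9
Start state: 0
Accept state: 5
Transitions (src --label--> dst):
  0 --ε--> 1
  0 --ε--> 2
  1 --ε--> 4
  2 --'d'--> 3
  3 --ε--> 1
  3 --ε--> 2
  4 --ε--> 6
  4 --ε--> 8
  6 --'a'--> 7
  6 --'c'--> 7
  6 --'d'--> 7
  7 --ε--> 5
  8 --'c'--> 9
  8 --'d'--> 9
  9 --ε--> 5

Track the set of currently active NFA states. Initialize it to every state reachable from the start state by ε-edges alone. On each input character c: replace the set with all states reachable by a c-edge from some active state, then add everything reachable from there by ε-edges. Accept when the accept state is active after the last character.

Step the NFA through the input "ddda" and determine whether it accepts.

start: ε-closure({0}) = {0,1,2,4,6,8}
'd' @ 1: {1,2,3,4,5,6,7,8,9}  [accepting]
'd' @ 2: {1,2,3,4,5,6,7,8,9}  [accepting]
'd' @ 3: {1,2,3,4,5,6,7,8,9}  [accepting]
'a' @ 4: {5,7}  [accepting]
end set {5,7} — state 5 in

Answer: ACCEPT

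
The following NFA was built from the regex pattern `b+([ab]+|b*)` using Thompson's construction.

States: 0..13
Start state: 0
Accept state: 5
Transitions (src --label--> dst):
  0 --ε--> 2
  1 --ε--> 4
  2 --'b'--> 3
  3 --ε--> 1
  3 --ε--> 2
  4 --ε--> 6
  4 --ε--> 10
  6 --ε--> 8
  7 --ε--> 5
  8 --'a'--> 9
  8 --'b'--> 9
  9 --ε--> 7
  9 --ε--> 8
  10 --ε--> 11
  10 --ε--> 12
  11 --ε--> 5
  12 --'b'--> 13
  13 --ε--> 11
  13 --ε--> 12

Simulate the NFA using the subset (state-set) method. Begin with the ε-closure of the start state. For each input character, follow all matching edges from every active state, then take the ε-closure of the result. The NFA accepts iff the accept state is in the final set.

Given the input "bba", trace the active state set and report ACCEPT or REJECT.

Answer: ACCEPT

Trace:
initial (ε-close {0}): {0,2}
'b' @ 1: {1,2,3,4,5,6,8,10,11,12}  ✓accept
'b' @ 2: {1,2,3,4,5,6,7,8,9,10,11,12,13}  ✓accept
'a' @ 3: {5,7,8,9}  ✓accept
after full input: {5,7,8,9}  (accept=5 in)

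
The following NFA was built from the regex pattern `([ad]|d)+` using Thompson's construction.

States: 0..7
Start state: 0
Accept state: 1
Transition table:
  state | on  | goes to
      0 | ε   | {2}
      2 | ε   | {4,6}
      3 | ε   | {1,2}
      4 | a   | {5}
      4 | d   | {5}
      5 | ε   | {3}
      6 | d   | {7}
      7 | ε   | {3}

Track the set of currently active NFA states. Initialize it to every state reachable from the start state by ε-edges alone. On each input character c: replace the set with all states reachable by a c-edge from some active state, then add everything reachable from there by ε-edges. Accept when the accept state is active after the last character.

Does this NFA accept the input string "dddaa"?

S₀ = ε-closure({0}) = {0,2,4,6}
'd' @ 1: {1,2,3,4,5,6,7}  [accepting]
'd' @ 2: {1,2,3,4,5,6,7}  [accepting]
'd' @ 3: {1,2,3,4,5,6,7}  [accepting]
'a' @ 4: {1,2,3,4,5,6}  [accepting]
'a' @ 5: {1,2,3,4,5,6}  [accepting]
final: {1,2,3,4,5,6}; accept 1 in set

Answer: ACCEPT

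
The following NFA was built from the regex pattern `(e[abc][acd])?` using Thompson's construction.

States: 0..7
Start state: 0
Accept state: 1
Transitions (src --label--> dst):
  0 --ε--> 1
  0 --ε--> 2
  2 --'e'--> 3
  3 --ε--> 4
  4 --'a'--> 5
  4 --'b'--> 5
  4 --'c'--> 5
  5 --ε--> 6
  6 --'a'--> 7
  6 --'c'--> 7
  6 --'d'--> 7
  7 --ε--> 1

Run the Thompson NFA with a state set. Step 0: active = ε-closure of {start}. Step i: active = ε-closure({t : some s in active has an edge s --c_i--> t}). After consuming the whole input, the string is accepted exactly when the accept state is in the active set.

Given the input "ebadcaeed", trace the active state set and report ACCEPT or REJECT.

Answer: REJECT

Trace:
start: ε-closure({0}) = {0,1,2}
'e' @ 1: {3,4}
'b' @ 2: {5,6}
'a' @ 3: {1,7}  [accepting]
'd' @ 4: {}  — state set empty
rest 'caeed' ignored (set empty)
after full input: {}  (accept=1 not in)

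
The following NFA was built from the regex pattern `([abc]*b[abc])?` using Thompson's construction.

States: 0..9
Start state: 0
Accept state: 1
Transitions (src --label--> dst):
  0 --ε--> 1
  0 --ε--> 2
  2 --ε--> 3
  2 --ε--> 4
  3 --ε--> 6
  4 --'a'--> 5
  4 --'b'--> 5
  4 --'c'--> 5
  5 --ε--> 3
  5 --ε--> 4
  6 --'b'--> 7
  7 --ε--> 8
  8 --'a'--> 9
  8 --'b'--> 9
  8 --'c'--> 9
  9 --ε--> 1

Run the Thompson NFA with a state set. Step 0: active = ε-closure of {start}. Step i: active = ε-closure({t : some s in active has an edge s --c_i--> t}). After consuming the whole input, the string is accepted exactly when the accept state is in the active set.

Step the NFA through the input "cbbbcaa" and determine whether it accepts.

Answer: REJECT

Derivation:
initial (ε-close {0}): {0,1,2,3,4,6}
'c' @ 1: {3,4,5,6}
'b' @ 2: {3,4,5,6,7,8}
'b' @ 3: {1,3,4,5,6,7,8,9}  ✓accept
'b' @ 4: {1,3,4,5,6,7,8,9}  ✓accept
'c' @ 5: {1,3,4,5,6,9}  ✓accept
'a' @ 6: {3,4,5,6}
'a' @ 7: {3,4,5,6}
after full input: {3,4,5,6}  (accept=1 not in)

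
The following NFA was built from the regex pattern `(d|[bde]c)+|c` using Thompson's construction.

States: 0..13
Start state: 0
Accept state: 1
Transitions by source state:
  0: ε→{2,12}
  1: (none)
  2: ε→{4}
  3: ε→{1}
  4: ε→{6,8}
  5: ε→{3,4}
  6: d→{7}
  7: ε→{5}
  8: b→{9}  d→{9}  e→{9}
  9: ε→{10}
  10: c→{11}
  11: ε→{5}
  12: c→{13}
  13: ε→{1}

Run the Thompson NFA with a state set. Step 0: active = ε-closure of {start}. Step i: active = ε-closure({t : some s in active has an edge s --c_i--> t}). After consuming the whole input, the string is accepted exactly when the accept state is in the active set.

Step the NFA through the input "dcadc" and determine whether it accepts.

initial (ε-close {0}): {0,2,4,6,8,12}
'd' @ 1: {1,3,4,5,6,7,8,9,10}  ✓accept
'c' @ 2: {1,3,4,5,6,8,11}  ✓accept
'a' @ 3: {}  — no active states
rest 'dc' ignored (set empty)
after full input: {}  (accept=1 not in)

Answer: REJECT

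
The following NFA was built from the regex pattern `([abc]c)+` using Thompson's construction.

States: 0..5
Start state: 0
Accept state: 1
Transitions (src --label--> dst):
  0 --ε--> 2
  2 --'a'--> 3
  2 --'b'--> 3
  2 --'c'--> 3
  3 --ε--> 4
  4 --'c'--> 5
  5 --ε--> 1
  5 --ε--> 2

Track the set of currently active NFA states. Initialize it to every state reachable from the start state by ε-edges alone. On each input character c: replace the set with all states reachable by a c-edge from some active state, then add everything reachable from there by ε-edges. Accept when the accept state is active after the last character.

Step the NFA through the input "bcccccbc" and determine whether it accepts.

start: ε-closure({0}) = {0,2}
'b' @ 1: {3,4}
'c' @ 2: {1,2,5}  (accept∈set)
'c' @ 3: {3,4}
'c' @ 4: {1,2,5}  (accept∈set)
'c' @ 5: {3,4}
'c' @ 6: {1,2,5}  (accept∈set)
'b' @ 7: {3,4}
'c' @ 8: {1,2,5}  (accept∈set)
final: {1,2,5}; accept 1 in set

Answer: ACCEPT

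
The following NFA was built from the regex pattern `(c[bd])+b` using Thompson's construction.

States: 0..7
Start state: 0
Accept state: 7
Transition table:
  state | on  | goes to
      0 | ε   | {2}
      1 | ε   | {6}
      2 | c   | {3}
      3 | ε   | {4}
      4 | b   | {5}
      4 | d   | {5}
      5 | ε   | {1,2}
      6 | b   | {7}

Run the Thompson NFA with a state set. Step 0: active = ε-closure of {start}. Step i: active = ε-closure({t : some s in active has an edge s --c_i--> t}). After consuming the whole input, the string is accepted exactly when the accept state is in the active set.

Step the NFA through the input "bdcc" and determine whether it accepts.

start: ε-closure({0}) = {0,2}
'b' @ 1: {}  — no active states
rest 'dcc' ignored (set empty)
end set {} — state 7 not in

Answer: REJECT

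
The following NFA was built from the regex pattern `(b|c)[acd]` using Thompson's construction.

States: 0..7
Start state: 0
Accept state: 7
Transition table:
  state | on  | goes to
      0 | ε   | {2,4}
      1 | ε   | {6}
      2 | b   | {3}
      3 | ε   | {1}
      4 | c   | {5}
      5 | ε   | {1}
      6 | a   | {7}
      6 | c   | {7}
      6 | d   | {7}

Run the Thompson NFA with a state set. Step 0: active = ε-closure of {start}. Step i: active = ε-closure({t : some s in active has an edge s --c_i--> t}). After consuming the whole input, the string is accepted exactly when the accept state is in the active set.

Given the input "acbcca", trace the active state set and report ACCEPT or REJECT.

start: ε-closure({0}) = {0,2,4}
'a' @ 1: {}  — state set empty
rest 'cbcca' ignored (set empty)
end set {} — state 7 not in

Answer: REJECT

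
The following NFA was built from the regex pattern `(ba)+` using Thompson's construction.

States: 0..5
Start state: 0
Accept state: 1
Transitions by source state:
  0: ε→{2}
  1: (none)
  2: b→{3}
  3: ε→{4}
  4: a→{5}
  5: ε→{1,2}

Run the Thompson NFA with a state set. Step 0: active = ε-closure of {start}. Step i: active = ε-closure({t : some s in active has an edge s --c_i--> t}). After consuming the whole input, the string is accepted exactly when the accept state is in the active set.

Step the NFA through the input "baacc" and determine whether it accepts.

initial (ε-close {0}): {0,2}
'b' @ 1: {3,4}
'a' @ 2: {1,2,5}  ✓accept
'a' @ 3: {}  — dead — no transitions
rest 'cc' ignored (set empty)
after full input: {}  (accept=1 not in)

Answer: REJECT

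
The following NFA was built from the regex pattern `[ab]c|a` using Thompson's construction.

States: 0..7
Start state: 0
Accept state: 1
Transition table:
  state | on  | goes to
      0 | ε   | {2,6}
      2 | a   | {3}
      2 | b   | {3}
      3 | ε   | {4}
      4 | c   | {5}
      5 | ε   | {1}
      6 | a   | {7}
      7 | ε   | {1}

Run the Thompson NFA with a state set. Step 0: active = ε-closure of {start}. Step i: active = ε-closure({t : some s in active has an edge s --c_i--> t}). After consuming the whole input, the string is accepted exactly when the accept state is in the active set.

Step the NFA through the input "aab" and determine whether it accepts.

Answer: REJECT

Steps:
initial (ε-close {0}): {0,2,6}
'a' @ 1: {1,3,4,7}  (accept∈set)
'a' @ 2: {}  — state set empty
rest 'b' ignored (set empty)
end set {} — state 1 not in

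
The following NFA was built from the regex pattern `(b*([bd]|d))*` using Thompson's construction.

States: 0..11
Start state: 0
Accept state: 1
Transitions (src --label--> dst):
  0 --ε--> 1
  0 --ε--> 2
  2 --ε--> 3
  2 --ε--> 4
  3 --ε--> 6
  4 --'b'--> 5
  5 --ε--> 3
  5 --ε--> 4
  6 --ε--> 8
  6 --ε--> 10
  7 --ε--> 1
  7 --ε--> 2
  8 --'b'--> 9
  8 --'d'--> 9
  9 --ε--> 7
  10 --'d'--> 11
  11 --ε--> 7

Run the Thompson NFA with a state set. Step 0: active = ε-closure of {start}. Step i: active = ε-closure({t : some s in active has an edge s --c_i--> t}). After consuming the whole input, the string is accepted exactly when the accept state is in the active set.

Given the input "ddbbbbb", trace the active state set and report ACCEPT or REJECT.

start: ε-closure({0}) = {0,1,2,3,4,6,8,10}
'd' @ 1: {1,2,3,4,6,7,8,9,10,11}  ✓accept
'd' @ 2: {1,2,3,4,6,7,8,9,10,11}  ✓accept
'b' @ 3: {1,2,3,4,5,6,7,8,9,10}  ✓accept
'b' @ 4: {1,2,3,4,5,6,7,8,9,10}  ✓accept
'b' @ 5: {1,2,3,4,5,6,7,8,9,10}  ✓accept
'b' @ 6: {1,2,3,4,5,6,7,8,9,10}  ✓accept
'b' @ 7: {1,2,3,4,5,6,7,8,9,10}  ✓accept
end set {1,2,3,4,5,6,7,8,9,10} — state 1 in

Answer: ACCEPT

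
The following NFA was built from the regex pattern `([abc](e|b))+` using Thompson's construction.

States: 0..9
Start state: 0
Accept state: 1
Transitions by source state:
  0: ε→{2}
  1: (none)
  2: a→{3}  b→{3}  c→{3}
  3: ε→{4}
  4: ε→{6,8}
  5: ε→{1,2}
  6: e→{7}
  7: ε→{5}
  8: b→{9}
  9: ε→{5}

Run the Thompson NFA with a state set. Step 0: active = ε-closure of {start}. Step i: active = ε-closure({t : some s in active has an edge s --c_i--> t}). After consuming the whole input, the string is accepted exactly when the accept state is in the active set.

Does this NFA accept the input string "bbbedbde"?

S₀ = ε-closure({0}) = {0,2}
'b' @ 1: {3,4,6,8}
'b' @ 2: {1,2,5,9}  (accept∈set)
'b' @ 3: {3,4,6,8}
'e' @ 4: {1,2,5,7}  (accept∈set)
'd' @ 5: {}  — dead — no transitions
rest 'bde' ignored (set empty)
final: {}; accept 1 not in set

Answer: REJECT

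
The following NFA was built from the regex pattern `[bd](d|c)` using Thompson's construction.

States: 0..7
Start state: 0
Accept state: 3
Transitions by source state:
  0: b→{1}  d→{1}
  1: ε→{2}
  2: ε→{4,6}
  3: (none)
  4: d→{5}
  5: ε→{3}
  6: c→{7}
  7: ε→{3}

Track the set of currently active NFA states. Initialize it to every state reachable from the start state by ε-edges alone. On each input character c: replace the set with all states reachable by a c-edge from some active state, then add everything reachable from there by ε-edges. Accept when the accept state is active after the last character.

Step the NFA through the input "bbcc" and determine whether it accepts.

Answer: REJECT

Steps:
start: ε-closure({0}) = {0}
'b' @ 1: {1,2,4,6}
'b' @ 2: {}  — dead — no transitions
rest 'cc' ignored (set empty)
after full input: {}  (accept=3 not in)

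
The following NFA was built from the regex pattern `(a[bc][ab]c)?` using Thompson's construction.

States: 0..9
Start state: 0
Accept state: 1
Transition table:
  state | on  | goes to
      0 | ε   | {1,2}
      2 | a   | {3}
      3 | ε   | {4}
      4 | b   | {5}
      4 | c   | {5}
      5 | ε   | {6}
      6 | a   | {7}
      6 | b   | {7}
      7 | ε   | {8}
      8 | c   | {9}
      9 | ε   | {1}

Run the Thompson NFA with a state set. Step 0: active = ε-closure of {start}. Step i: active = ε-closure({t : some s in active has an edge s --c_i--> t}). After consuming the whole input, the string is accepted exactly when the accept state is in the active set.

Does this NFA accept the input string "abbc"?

Answer: ACCEPT

Trace:
start: ε-closure({0}) = {0,1,2}
'a' @ 1: {3,4}
'b' @ 2: {5,6}
'b' @ 3: {7,8}
'c' @ 4: {1,9}  [accepting]
end set {1,9} — state 1 in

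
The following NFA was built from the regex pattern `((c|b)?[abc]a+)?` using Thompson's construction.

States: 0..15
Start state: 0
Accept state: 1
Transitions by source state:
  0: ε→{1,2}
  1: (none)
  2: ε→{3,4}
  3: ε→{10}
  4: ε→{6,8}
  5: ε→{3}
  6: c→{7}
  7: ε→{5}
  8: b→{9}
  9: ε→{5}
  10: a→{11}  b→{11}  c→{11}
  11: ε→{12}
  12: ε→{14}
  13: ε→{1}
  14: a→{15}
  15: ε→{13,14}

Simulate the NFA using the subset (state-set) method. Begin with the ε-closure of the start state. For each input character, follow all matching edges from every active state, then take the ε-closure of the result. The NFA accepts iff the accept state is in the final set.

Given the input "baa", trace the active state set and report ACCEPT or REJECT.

Answer: ACCEPT

Steps:
start: ε-closure({0}) = {0,1,2,3,4,6,8,10}
'b' @ 1: {3,5,9,10,11,12,14}
'a' @ 2: {1,11,12,13,14,15}  ✓accept
'a' @ 3: {1,13,14,15}  ✓accept
end set {1,13,14,15} — state 1 in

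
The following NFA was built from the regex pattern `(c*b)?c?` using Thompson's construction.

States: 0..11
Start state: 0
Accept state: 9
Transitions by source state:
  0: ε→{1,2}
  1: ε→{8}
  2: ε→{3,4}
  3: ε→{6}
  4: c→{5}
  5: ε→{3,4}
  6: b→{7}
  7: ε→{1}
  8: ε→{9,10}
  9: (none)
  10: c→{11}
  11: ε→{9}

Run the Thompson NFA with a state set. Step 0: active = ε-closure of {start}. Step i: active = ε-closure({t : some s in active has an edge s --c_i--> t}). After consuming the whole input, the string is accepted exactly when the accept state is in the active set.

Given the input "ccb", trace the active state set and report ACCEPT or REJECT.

Answer: ACCEPT

Trace:
initial (ε-close {0}): {0,1,2,3,4,6,8,9,10}
'c' @ 1: {3,4,5,6,9,11}  ✓accept
'c' @ 2: {3,4,5,6}
'b' @ 3: {1,7,8,9,10}  ✓accept
after full input: {1,7,8,9,10}  (accept=9 in)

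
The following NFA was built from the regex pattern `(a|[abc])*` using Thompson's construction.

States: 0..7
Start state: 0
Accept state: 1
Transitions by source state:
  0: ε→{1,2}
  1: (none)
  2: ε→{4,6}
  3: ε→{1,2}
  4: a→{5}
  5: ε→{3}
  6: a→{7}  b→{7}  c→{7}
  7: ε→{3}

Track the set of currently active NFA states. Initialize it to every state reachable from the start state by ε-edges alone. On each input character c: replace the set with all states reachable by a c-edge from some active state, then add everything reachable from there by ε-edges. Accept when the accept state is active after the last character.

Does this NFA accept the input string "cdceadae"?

S₀ = ε-closure({0}) = {0,1,2,4,6}
'c' @ 1: {1,2,3,4,6,7}  ✓accept
'd' @ 2: {}  — no active states
rest 'ceadae' ignored (set empty)
after full input: {}  (accept=1 not in)

Answer: REJECT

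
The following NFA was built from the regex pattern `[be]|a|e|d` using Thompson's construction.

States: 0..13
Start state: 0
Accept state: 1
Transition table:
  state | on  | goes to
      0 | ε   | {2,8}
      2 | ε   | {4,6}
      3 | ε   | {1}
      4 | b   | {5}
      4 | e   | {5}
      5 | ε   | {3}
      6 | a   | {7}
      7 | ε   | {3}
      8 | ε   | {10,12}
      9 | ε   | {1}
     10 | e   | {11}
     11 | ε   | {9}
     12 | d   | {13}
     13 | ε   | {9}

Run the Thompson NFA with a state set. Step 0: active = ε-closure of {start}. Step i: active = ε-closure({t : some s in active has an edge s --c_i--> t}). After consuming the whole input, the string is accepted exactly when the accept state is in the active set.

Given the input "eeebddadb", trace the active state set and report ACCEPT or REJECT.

Answer: REJECT

Steps:
initial (ε-close {0}): {0,2,4,6,8,10,12}
'e' @ 1: {1,3,5,9,11}  (accept∈set)
'e' @ 2: {}  — dead — no transitions
rest 'ebddadb' ignored (set empty)
after full input: {}  (accept=1 not in)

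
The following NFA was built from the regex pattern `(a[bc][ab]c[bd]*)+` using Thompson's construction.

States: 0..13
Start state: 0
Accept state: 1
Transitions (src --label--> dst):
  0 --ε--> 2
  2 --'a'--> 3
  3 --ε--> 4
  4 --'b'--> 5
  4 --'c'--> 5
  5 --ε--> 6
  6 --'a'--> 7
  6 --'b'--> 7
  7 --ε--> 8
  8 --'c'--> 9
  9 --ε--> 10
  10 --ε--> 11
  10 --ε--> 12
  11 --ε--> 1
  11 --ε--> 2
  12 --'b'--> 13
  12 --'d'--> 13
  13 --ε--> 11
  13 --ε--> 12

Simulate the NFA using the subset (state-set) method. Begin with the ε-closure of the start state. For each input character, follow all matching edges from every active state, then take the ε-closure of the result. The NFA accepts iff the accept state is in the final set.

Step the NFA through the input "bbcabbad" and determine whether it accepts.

Answer: REJECT

Steps:
S₀ = ε-closure({0}) = {0,2}
'b' @ 1: {}  — dead — no transitions
rest 'bcabbad' ignored (set empty)
end set {} — state 1 not in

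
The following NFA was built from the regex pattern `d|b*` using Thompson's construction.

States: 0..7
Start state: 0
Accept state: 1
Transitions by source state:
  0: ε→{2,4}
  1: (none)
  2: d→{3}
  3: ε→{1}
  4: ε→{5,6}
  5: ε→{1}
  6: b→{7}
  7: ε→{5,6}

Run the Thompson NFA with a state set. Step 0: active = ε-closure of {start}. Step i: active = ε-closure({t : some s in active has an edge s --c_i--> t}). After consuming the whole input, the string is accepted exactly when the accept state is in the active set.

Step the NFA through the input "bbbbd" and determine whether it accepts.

Answer: REJECT

Steps:
S₀ = ε-closure({0}) = {0,1,2,4,5,6}
'b' @ 1: {1,5,6,7}  (accept∈set)
'b' @ 2: {1,5,6,7}  (accept∈set)
'b' @ 3: {1,5,6,7}  (accept∈set)
'b' @ 4: {1,5,6,7}  (accept∈set)
'd' @ 5: {}  — state set empty
end set {} — state 1 not in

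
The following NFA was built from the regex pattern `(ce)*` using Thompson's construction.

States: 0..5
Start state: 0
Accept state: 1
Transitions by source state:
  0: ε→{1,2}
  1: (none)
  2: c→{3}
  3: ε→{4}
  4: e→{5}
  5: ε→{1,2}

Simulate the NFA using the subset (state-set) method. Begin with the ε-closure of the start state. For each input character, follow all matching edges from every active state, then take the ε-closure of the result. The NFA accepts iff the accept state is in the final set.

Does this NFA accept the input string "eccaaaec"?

Answer: REJECT

Trace:
initial (ε-close {0}): {0,1,2}
'e' @ 1: {}  — dead — no transitions
rest 'ccaaaec' ignored (set empty)
end set {} — state 1 not in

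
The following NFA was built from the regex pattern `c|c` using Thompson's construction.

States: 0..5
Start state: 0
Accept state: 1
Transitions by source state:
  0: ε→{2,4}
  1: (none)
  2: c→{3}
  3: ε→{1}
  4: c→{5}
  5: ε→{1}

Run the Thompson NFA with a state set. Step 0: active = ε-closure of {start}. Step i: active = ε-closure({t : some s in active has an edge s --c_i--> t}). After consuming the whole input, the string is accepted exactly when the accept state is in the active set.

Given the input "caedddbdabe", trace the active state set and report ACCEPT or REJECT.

Answer: REJECT

Derivation:
initial (ε-close {0}): {0,2,4}
'c' @ 1: {1,3,5}  [accepting]
'a' @ 2: {}  — no active states
rest 'edddbdabe' ignored (set empty)
final: {}; accept 1 not in set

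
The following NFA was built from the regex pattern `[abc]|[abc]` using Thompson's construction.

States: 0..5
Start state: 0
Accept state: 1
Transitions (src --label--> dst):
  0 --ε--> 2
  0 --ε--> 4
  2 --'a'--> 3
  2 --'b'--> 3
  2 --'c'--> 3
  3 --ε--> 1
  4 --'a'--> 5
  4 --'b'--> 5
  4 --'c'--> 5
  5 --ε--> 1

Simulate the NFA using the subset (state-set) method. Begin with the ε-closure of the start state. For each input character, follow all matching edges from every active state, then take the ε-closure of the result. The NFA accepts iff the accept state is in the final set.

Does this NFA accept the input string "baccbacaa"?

Answer: REJECT

Trace:
S₀ = ε-closure({0}) = {0,2,4}
'b' @ 1: {1,3,5}  ✓accept
'a' @ 2: {}  — state set empty
rest 'ccbacaa' ignored (set empty)
end set {} — state 1 not in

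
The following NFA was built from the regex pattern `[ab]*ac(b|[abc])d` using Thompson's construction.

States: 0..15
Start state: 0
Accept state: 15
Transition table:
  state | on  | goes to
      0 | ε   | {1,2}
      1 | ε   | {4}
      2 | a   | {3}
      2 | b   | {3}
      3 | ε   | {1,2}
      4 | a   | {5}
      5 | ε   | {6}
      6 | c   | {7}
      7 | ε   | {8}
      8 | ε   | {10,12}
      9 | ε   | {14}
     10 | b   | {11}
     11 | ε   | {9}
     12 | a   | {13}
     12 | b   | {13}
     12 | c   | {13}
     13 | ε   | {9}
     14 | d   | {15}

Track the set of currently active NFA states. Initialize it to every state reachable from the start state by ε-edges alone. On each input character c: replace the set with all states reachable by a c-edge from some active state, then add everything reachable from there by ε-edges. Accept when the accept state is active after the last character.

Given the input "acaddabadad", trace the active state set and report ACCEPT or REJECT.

initial (ε-close {0}): {0,1,2,4}
'a' @ 1: {1,2,3,4,5,6}
'c' @ 2: {7,8,10,12}
'a' @ 3: {9,13,14}
'd' @ 4: {15}  (accept∈set)
'd' @ 5: {}  — state set empty
rest 'abadad' ignored (set empty)
end set {} — state 15 not in

Answer: REJECT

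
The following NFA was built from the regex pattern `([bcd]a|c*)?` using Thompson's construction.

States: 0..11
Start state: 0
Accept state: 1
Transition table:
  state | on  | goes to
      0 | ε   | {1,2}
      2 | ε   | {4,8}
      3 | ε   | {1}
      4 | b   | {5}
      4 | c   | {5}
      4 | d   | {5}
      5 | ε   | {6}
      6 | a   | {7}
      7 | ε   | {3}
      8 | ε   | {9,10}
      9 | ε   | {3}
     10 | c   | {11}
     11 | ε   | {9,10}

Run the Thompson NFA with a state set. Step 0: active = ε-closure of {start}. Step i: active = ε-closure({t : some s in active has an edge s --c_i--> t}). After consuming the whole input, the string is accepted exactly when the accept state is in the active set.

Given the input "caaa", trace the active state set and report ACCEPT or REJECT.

S₀ = ε-closure({0}) = {0,1,2,3,4,8,9,10}
'c' @ 1: {1,3,5,6,9,10,11}  ✓accept
'a' @ 2: {1,3,7}  ✓accept
'a' @ 3: {}  — state set empty
rest 'a' ignored (set empty)
after full input: {}  (accept=1 not in)

Answer: REJECT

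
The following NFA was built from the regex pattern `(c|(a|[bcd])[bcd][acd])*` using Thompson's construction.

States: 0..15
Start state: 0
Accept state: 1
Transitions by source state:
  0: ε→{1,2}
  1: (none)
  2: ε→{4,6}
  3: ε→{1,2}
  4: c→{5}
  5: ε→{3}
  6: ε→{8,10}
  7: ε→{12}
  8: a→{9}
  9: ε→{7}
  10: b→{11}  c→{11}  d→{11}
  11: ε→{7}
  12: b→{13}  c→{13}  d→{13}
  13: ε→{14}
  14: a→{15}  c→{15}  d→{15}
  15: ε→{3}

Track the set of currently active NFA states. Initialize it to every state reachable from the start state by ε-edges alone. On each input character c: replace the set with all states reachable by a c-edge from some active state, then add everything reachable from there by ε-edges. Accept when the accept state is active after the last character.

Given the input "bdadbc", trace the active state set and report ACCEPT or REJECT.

Answer: ACCEPT

Derivation:
start: ε-closure({0}) = {0,1,2,4,6,8,10}
'b' @ 1: {7,11,12}
'd' @ 2: {13,14}
'a' @ 3: {1,2,3,4,6,8,10,15}  (accept∈set)
'd' @ 4: {7,11,12}
'b' @ 5: {13,14}
'c' @ 6: {1,2,3,4,6,8,10,15}  (accept∈set)
final: {1,2,3,4,6,8,10,15}; accept 1 in set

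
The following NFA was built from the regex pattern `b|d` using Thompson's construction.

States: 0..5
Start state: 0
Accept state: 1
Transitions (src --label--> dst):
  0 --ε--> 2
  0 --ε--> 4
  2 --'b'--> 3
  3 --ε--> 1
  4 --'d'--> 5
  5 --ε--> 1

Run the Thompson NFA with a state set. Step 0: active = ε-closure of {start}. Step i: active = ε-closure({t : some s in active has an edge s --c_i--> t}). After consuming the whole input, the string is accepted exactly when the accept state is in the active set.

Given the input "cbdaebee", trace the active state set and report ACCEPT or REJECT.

start: ε-closure({0}) = {0,2,4}
'c' @ 1: {}  — state set empty
rest 'bdaebee' ignored (set empty)
final: {}; accept 1 not in set

Answer: REJECT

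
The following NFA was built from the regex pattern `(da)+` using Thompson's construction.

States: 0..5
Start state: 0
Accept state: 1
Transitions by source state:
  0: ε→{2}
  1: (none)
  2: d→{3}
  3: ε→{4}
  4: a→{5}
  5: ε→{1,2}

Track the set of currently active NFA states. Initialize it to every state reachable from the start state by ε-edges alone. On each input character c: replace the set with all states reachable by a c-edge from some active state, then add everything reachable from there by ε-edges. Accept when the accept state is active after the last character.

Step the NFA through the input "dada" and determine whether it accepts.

start: ε-closure({0}) = {0,2}
'd' @ 1: {3,4}
'a' @ 2: {1,2,5}  ✓accept
'd' @ 3: {3,4}
'a' @ 4: {1,2,5}  ✓accept
end set {1,2,5} — state 1 in

Answer: ACCEPT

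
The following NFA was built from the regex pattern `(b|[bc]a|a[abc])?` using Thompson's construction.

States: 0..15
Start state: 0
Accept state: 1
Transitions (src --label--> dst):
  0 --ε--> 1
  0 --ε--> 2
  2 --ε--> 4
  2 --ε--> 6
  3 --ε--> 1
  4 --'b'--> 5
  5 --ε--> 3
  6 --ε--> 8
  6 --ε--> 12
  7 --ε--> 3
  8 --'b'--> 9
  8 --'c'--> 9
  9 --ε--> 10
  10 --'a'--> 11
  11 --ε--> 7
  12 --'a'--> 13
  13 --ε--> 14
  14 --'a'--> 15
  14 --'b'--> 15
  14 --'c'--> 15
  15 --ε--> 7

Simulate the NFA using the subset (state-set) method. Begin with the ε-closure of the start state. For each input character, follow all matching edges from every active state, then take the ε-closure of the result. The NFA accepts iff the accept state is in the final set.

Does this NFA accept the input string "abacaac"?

Answer: REJECT

Derivation:
S₀ = ε-closure({0}) = {0,1,2,4,6,8,12}
'a' @ 1: {13,14}
'b' @ 2: {1,3,7,15}  (accept∈set)
'a' @ 3: {}  — no active states
rest 'caac' ignored (set empty)
final: {}; accept 1 not in set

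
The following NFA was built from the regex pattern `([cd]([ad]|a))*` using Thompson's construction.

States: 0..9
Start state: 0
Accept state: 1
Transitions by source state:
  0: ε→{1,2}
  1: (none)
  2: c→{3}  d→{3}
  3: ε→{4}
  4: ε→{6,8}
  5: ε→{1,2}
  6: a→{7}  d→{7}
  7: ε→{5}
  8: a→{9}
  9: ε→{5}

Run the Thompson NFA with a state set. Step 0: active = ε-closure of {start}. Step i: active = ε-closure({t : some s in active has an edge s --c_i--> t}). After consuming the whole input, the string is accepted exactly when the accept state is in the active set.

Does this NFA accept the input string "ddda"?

Answer: ACCEPT

Trace:
S₀ = ε-closure({0}) = {0,1,2}
'd' @ 1: {3,4,6,8}
'd' @ 2: {1,2,5,7}  [accepting]
'd' @ 3: {3,4,6,8}
'a' @ 4: {1,2,5,7,9}  [accepting]
end set {1,2,5,7,9} — state 1 in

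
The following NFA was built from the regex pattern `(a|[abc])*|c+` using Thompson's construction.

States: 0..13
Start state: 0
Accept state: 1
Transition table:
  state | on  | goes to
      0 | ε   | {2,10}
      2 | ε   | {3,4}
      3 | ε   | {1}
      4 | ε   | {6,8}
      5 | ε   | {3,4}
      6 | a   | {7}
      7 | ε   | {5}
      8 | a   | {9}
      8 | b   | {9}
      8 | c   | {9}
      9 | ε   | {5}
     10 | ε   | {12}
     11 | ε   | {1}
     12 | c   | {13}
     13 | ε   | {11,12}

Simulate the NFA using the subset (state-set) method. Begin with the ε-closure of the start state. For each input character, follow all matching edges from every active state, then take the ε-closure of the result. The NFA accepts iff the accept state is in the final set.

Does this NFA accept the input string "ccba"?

Answer: ACCEPT

Trace:
initial (ε-close {0}): {0,1,2,3,4,6,8,10,12}
'c' @ 1: {1,3,4,5,6,8,9,11,12,13}  ✓accept
'c' @ 2: {1,3,4,5,6,8,9,11,12,13}  ✓accept
'b' @ 3: {1,3,4,5,6,8,9}  ✓accept
'a' @ 4: {1,3,4,5,6,7,8,9}  ✓accept
end set {1,3,4,5,6,7,8,9} — state 1 in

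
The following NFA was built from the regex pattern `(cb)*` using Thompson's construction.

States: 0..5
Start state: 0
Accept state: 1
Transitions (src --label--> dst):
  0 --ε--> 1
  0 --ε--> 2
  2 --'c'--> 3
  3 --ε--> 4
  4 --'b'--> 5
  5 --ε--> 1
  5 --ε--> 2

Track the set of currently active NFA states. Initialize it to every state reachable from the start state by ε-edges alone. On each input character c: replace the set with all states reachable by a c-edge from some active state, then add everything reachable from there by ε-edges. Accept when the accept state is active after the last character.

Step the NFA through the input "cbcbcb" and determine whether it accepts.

initial (ε-close {0}): {0,1,2}
'c' @ 1: {3,4}
'b' @ 2: {1,2,5}  ✓accept
'c' @ 3: {3,4}
'b' @ 4: {1,2,5}  ✓accept
'c' @ 5: {3,4}
'b' @ 6: {1,2,5}  ✓accept
final: {1,2,5}; accept 1 in set

Answer: ACCEPT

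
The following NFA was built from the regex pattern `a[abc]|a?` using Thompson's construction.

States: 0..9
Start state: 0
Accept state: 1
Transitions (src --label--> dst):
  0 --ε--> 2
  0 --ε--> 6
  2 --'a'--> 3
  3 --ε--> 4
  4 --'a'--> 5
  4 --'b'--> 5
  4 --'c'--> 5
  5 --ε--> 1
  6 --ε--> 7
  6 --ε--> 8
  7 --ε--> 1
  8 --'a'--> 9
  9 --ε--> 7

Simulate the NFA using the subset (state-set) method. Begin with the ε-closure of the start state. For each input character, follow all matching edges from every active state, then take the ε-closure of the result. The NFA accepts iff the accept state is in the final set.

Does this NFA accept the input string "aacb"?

Answer: REJECT

Steps:
start: ε-closure({0}) = {0,1,2,6,7,8}
'a' @ 1: {1,3,4,7,9}  ✓accept
'a' @ 2: {1,5}  ✓accept
'c' @ 3: {}  — state set empty
rest 'b' ignored (set empty)
final: {}; accept 1 not in set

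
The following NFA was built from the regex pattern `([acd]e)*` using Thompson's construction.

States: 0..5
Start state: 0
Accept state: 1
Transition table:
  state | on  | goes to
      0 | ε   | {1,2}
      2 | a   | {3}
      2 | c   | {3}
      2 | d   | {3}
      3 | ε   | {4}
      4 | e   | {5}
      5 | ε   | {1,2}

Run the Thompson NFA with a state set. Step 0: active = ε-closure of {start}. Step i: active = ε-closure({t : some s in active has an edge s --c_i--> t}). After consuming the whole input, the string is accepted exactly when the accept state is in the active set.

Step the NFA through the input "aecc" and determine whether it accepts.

Answer: REJECT

Derivation:
S₀ = ε-closure({0}) = {0,1,2}
'a' @ 1: {3,4}
'e' @ 2: {1,2,5}  [accepting]
'c' @ 3: {3,4}
'c' @ 4: {}  — state set empty
final: {}; accept 1 not in set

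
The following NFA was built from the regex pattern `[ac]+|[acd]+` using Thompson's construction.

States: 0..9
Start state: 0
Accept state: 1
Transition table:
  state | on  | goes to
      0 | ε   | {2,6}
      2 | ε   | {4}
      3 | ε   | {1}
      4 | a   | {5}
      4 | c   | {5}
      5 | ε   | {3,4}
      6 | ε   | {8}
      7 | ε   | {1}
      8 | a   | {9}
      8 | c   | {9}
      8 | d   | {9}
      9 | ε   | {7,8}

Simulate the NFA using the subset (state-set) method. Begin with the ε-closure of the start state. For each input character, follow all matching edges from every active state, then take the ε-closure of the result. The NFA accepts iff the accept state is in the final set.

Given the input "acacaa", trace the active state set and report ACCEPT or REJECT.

Answer: ACCEPT

Trace:
S₀ = ε-closure({0}) = {0,2,4,6,8}
'a' @ 1: {1,3,4,5,7,8,9}  ✓accept
'c' @ 2: {1,3,4,5,7,8,9}  ✓accept
'a' @ 3: {1,3,4,5,7,8,9}  ✓accept
'c' @ 4: {1,3,4,5,7,8,9}  ✓accept
'a' @ 5: {1,3,4,5,7,8,9}  ✓accept
'a' @ 6: {1,3,4,5,7,8,9}  ✓accept
end set {1,3,4,5,7,8,9} — state 1 in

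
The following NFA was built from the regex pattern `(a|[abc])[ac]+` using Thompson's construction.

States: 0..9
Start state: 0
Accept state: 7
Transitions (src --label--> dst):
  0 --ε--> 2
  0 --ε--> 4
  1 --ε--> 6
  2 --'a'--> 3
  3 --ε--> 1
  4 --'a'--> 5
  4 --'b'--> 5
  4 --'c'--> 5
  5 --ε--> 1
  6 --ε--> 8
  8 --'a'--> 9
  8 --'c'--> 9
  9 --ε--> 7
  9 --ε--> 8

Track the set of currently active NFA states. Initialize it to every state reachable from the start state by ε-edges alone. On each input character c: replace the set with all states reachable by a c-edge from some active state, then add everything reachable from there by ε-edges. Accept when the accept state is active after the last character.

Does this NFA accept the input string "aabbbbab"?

Answer: REJECT

Steps:
initial (ε-close {0}): {0,2,4}
'a' @ 1: {1,3,5,6,8}
'a' @ 2: {7,8,9}  (accept∈set)
'b' @ 3: {}  — no active states
rest 'bbbab' ignored (set empty)
final: {}; accept 7 not in set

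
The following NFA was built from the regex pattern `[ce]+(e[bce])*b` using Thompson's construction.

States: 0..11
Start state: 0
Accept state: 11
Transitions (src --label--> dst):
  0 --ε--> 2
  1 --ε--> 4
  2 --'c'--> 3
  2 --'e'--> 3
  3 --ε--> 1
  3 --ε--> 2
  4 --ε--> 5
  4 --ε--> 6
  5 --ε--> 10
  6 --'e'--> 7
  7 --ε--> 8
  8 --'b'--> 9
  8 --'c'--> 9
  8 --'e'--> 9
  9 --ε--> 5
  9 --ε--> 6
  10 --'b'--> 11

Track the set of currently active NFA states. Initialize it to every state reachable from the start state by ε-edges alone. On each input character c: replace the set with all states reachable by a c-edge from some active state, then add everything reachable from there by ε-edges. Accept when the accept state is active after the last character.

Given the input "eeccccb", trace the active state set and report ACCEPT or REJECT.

Answer: ACCEPT

Steps:
start: ε-closure({0}) = {0,2}
'e' @ 1: {1,2,3,4,5,6,10}
'e' @ 2: {1,2,3,4,5,6,7,8,10}
'c' @ 3: {1,2,3,4,5,6,9,10}
'c' @ 4: {1,2,3,4,5,6,10}
'c' @ 5: {1,2,3,4,5,6,10}
'c' @ 6: {1,2,3,4,5,6,10}
'b' @ 7: {11}  (accept∈set)
after full input: {11}  (accept=11 in)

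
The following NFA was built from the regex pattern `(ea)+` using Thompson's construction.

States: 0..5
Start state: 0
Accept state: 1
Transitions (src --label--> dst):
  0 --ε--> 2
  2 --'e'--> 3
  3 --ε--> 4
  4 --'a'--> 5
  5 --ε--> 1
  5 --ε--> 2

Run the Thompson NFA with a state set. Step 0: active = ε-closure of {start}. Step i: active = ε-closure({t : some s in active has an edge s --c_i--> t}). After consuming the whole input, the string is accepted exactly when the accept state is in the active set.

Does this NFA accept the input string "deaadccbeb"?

initial (ε-close {0}): {0,2}
'd' @ 1: {}  — dead — no transitions
rest 'eaadccbeb' ignored (set empty)
final: {}; accept 1 not in set

Answer: REJECT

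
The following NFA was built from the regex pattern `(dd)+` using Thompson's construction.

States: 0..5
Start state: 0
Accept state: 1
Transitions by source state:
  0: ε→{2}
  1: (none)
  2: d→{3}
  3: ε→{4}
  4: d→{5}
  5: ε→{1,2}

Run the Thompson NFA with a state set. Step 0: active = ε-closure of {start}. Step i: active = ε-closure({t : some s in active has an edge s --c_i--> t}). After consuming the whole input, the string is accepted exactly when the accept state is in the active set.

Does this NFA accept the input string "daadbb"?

Answer: REJECT

Steps:
S₀ = ε-closure({0}) = {0,2}
'd' @ 1: {3,4}
'a' @ 2: {}  — dead — no transitions
rest 'adbb' ignored (set empty)
end set {} — state 1 not in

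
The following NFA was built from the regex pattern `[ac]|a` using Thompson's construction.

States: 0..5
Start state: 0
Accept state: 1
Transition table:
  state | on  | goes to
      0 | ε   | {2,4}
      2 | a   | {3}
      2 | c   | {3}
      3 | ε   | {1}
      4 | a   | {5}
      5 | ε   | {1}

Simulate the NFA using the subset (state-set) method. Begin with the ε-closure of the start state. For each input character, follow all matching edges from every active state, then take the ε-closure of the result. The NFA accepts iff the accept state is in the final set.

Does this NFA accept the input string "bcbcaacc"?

Answer: REJECT

Trace:
start: ε-closure({0}) = {0,2,4}
'b' @ 1: {}  — state set empty
rest 'cbcaacc' ignored (set empty)
after full input: {}  (accept=1 not in)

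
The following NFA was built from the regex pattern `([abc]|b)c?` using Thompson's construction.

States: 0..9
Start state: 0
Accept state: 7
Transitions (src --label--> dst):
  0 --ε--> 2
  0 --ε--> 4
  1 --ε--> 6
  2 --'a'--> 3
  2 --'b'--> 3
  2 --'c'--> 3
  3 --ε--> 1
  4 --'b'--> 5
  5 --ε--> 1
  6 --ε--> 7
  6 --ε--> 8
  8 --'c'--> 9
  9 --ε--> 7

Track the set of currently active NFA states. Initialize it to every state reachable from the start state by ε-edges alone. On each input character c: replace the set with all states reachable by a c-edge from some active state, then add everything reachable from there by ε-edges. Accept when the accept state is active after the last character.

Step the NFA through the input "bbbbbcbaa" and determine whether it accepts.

Answer: REJECT

Steps:
S₀ = ε-closure({0}) = {0,2,4}
'b' @ 1: {1,3,5,6,7,8}  (accept∈set)
'b' @ 2: {}  — state set empty
rest 'bbbcbaa' ignored (set empty)
end set {} — state 7 not in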